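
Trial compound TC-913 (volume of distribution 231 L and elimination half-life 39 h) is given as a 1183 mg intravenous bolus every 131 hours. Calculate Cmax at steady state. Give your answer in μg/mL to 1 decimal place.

5.7 μg/mL

Over one 131-h interval, 131/39 ≈ 3.359 half-lives elapse, leaving f ≈ 0.0975 of each dose.
Accumulation ratio R = 1/(1 − f) ≈ 1/0.9025 ≈ 1.1080.
Single-dose peak C₀ = D/Vd = 1183/231 ≈ 5.121 μg/mL.
Steady-state peak Cmax,ss = C₀·R ≈ 5.121 × 1.1080 ≈ 5.674 μg/mL.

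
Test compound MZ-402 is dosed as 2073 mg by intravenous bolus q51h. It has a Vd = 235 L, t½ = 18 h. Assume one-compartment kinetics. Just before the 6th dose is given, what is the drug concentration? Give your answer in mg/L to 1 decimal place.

f = (1/2)^(τ/t½) = (1/2)^(51/18) ≈ 0.1403.
C₀ = D/Vd = 2073/235 ≈ 8.821 mg/L.
Before the 6th dose, 5 doses have been given. Superposition: Cmin = C₀·(f + f² + … + f^5).
≈ 8.821 × (0.1403 + 0.0197 + 0.0028 + 0.0004 + 0.0001) ≈ 8.821 × 0.1633 ≈ 1.440 mg/L.

1.4 mg/L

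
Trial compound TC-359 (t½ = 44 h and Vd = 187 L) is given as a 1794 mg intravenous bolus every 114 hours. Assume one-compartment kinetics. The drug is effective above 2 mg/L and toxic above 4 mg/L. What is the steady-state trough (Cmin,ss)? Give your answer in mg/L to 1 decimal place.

k = ln2/t½ = ln2/44 ≈ 0.015753 h⁻¹; fraction remaining f = e^(−kτ) = e^(−0.015753×114) ≈ 0.1660.
Each bolus raises the concentration by D/Vd = 1794/187 ≈ 9.594 mg/L.
Steady-state trough Cmin,ss = C₀·f/(1−f) ≈ 9.594 × 0.1660/0.8340 ≈ 1.910 mg/L.
Trough 1.9 mg/L vs MEC 2 mg/L: subtherapeutic.

1.9 mg/L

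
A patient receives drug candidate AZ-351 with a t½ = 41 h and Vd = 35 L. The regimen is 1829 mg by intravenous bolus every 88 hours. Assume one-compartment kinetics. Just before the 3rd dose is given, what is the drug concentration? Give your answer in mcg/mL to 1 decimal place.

14.5 mcg/mL

f = (1/2)^(τ/t½) = (1/2)^(88/41) ≈ 0.2259.
C₀ = D/Vd = 1829/35 ≈ 52.257 mcg/mL.
Before the 3rd dose, 2 doses have been given. Superposition: Cmin = C₀·(f + f²).
≈ 52.257 × (0.2259 + 0.0510) ≈ 52.257 × 0.2769 ≈ 14.470 mcg/mL.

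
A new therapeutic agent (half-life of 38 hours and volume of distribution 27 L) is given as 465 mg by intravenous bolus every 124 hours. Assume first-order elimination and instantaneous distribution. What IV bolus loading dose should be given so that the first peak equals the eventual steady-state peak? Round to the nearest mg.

519 mg

f = (1/2)^(124/38) ≈ 0.104158; accumulation ratio R = 1/(1−f) ≈ 1.11627.
Loading dose to hit Cmax,ss on first dose: D_load = D_maint·R ≈ 465 × 1.11627 ≈ 519.07 mg.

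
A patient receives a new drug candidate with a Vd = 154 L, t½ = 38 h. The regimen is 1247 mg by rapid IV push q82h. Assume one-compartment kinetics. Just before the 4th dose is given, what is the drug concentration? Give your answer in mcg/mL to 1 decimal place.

f = (1/2)^(τ/t½) = (1/2)^(82/38) ≈ 0.2241.
C₀ = D/Vd = 1247/154 ≈ 8.097 mcg/mL.
Before the 4th dose, 3 doses have been given. Superposition: Cmin = C₀·(f + f² + … + f^3).
≈ 8.097 × (0.2241 + 0.0502 + 0.0113) ≈ 8.097 × 0.2856 ≈ 2.313 mcg/mL.

2.3 mcg/mL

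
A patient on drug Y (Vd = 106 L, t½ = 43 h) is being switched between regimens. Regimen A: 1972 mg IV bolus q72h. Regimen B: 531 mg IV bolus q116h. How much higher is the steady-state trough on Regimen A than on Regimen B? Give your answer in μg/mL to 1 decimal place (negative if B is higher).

7.6 μg/mL

Regimen A: f = (1/2)^(72/43) ≈ 0.3133; Cmin,ss = (1972/106)·f/(1−f) ≈ 8.488 μg/mL.
Regimen B: f = (1/2)^(116/43) ≈ 0.1541; Cmin,ss = (531/106)·f/(1−f) ≈ 0.913 μg/mL.
Difference ≈ 8.488 − 0.913 ≈ 7.575 μg/mL.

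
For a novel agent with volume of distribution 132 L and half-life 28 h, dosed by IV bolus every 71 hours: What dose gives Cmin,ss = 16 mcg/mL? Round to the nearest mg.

τ/t½ = 71/28 ≈ 2.5357, so f = (1/2)^(71/28) ≈ 0.172454.
Cmin,ss = (D/Vd)·f/(1−f), so D = Cmin,ss·Vd·(1−f)/f.
D = 16 × 132 × (1−f)/f ≈ 16 × 132 × 4.79865 ≈ 10134.75 mg.

10135 mg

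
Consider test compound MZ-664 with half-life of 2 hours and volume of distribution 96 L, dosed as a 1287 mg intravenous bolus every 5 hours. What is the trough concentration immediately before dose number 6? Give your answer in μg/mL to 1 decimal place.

2.9 μg/mL

f = (1/2)^(τ/t½) = (1/2)^(5/2) ≈ 0.1768.
C₀ = D/Vd = 1287/96 ≈ 13.406 μg/mL.
Before the 6th dose, 5 doses have been given. Superposition: Cmin = C₀·(f + f² + … + f^5).
≈ 13.406 × (0.1768 + 0.0313 + 0.0055 + 0.0010 + 0.0002) ≈ 13.406 × 0.2148 ≈ 2.880 μg/mL.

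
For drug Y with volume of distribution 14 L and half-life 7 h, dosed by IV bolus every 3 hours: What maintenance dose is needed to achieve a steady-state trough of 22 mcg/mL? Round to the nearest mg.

τ/t½ = 3/7 ≈ 0.42857, so f = (1/2)^(3/7) ≈ 0.742997.
Cmin,ss = (D/Vd)·f/(1−f), so D = Cmin,ss·Vd·(1−f)/f.
D = 22 × 14 × (1−f)/f ≈ 22 × 14 × 0.34590 ≈ 106.54 mg.

107 mg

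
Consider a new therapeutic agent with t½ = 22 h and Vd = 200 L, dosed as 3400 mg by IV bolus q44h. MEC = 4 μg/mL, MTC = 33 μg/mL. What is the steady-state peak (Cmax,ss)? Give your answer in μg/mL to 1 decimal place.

The dosing interval is 2 half-lives, so f = 2^(−2) = 0.25.
At steady state, R = 1/(1 − 0.25) = 4/3.
Single-dose peak C₀ = D/Vd = 3400/200 = 17 μg/mL.
Steady-state peak Cmax,ss = C₀·R = 17 × 4/3 ≈ 22.667 μg/mL.
Peak 22.7 μg/mL vs MTC 33 μg/mL: below toxic threshold.

22.7 μg/mL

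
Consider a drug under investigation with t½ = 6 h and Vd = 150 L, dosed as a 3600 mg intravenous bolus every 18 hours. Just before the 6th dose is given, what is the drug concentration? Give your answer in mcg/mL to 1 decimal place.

3.4 mcg/mL

f = (1/2)^(τ/t½) = (1/2)^(18/6) ≈ 0.1250.
C₀ = D/Vd = 3600/150 ≈ 24.000 mcg/mL.
Before the 6th dose, 5 doses have been given. Superposition: Cmin = C₀·(f + f² + … + f^5).
≈ 24.000 × (0.1250 + 0.0156 + 0.0020 + 0.0002 + 0.0000) ≈ 24.000 × 0.1428 ≈ 3.427 mcg/mL.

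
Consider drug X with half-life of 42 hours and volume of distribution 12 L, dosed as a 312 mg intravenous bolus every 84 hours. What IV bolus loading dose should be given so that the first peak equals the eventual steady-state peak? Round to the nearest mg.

416 mg

f = (1/2)^(84/42) ≈ 0.250000; accumulation ratio R = 1/(1−f) ≈ 1.33333.
Loading dose to hit Cmax,ss on first dose: D_load = D_maint·R ≈ 312 × 1.33333 ≈ 416.00 mg.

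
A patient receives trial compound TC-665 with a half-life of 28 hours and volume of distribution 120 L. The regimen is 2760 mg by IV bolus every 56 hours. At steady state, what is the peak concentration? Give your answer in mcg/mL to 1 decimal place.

30.7 mcg/mL

τ = 56 h = 2 half-lives, so f = (1/2)^2 = 0.25.
At steady state, R = 1/(1 − 0.25) = 4/3.
Single-dose peak C₀ = D/Vd = 2760/120 = 23 mcg/mL.
Steady-state peak Cmax,ss = C₀·R = 23 × 4/3 ≈ 30.667 mcg/mL.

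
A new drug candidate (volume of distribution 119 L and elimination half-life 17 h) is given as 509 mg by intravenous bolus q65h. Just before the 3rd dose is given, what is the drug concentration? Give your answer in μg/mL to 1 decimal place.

f = (1/2)^(τ/t½) = (1/2)^(65/17) ≈ 0.0706.
C₀ = D/Vd = 509/119 ≈ 4.277 μg/mL.
Before the 3rd dose, 2 doses have been given. Superposition: Cmin = C₀·(f + f²).
≈ 4.277 × (0.0706 + 0.0050) ≈ 4.277 × 0.0756 ≈ 0.323 μg/mL.

0.3 μg/mL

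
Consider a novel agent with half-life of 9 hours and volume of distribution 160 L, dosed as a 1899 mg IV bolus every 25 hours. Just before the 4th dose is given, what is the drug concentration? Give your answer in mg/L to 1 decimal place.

f = (1/2)^(τ/t½) = (1/2)^(25/9) ≈ 0.1458.
C₀ = D/Vd = 1899/160 ≈ 11.869 mg/L.
Before the 4th dose, 3 doses have been given. Superposition: Cmin = C₀·(f + f² + … + f^3).
≈ 11.869 × (0.1458 + 0.0213 + 0.0031) ≈ 11.869 × 0.1702 ≈ 2.020 mg/L.

2.0 mg/L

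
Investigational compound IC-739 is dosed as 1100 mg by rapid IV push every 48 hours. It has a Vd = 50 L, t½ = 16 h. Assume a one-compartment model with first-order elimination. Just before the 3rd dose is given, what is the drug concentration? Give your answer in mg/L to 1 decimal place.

f = (1/2)^(τ/t½) = (1/2)^(48/16) ≈ 0.1250.
C₀ = D/Vd = 1100/50 ≈ 22.000 mg/L.
Before the 3rd dose, 2 doses have been given. Superposition: Cmin = C₀·(f + f²).
≈ 22.000 × (0.1250 + 0.0156) ≈ 22.000 × 0.1406 ≈ 3.093 mg/L.

3.1 mg/L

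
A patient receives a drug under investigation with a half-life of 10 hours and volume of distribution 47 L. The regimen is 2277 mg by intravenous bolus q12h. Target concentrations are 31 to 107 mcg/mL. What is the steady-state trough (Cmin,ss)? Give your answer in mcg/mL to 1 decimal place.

τ/t½ = 12/10 ≈ 1.2, so fraction remaining f = (1/2)^(12/10) ≈ 0.4353.
Accumulation ratio R = 1/(1 − f) ≈ 1/0.5647 ≈ 1.7709.
Single-dose peak C₀ = D/Vd = 2277/47 ≈ 48.447 mcg/mL.
Steady-state peak Cmax,ss = C₀·R ≈ 48.447 × 1.7709 ≈ 85.795 mcg/mL.
One interval later, Cmin,ss = Cmax,ss·e^(−kτ) ≈ 85.795 × 0.4353 ≈ 37.347 mcg/mL.
Trough 37.3 mcg/mL vs MEC 31 mcg/mL: adequate.

37.3 mcg/mL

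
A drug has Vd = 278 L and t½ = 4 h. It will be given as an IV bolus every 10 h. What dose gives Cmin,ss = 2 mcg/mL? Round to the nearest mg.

2589 mg

τ/t½ = 10/4 ≈ 2.5, so f = (1/2)^(10/4) ≈ 0.176777.
Cmin,ss = (D/Vd)·f/(1−f), so D = Cmin,ss·Vd·(1−f)/f.
D = 2 × 278 × (1−f)/f ≈ 2 × 278 × 4.65684 ≈ 2589.20 mg.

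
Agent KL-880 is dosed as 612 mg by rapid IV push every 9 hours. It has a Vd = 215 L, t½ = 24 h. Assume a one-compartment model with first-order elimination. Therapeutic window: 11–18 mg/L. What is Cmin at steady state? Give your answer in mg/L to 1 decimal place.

9.6 mg/L

k = ln2/t½ = ln2/24 ≈ 0.028881 h⁻¹; fraction remaining f = e^(−kτ) = e^(−0.028881×9) ≈ 0.7711.
At steady state, accumulation factor R = 1/(1 − e^(−kτ)) ≈ 4.3687.
Single-dose peak C₀ = D/Vd = 612/215 ≈ 2.847 mg/L.
Steady-state peak Cmax,ss = C₀·R ≈ 2.847 × 4.3687 ≈ 12.438 mg/L.
Steady-state trough Cmin,ss = Cmax,ss·f ≈ 12.438 × 0.7711 ≈ 9.591 mg/L.
Trough 9.6 mg/L vs MEC 11 mg/L: subtherapeutic.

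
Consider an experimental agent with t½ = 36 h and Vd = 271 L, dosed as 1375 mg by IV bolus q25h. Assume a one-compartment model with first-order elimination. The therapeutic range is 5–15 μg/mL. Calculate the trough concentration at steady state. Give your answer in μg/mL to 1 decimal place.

8.2 μg/mL

Over one 25-h interval, 25/36 ≈ 0.69444 half-lives elapse, leaving f ≈ 0.6179 of each dose.
At steady state, accumulation factor R = 1/(1 − e^(−kτ)) ≈ 2.6171.
Each bolus raises the concentration by D/Vd = 1375/271 ≈ 5.074 μg/mL.
Cmax,ss = C₀/(1 − f) ≈ 5.074/0.3821 ≈ 13.279 μg/mL.
Steady-state trough Cmin,ss = Cmax,ss·f ≈ 13.279 × 0.6179 ≈ 8.205 μg/mL.
Trough 8.2 μg/mL vs MEC 5 μg/mL: adequate.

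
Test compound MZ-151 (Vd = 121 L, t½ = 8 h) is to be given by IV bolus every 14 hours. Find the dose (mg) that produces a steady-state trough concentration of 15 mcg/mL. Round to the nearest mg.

τ/t½ = 14/8 ≈ 1.75, so f = (1/2)^(14/8) ≈ 0.297302.
Cmin,ss = (D/Vd)·f/(1−f), so D = Cmin,ss·Vd·(1−f)/f.
D = 15 × 121 × (1−f)/f ≈ 15 × 121 × 2.36358 ≈ 4289.90 mg.

4290 mg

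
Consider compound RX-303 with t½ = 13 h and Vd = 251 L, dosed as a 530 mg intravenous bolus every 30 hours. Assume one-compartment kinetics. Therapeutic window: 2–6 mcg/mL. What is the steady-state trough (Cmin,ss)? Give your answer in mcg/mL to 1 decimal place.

0.5 mcg/mL

Over one 30-h interval, 30/13 ≈ 2.3077 half-lives elapse, leaving f ≈ 0.2020 of each dose.
Single-dose peak C₀ = D/Vd = 530/251 ≈ 2.112 mcg/mL.
Steady-state trough Cmin,ss = C₀·f/(1−f) ≈ 2.112 × 0.2020/0.7980 ≈ 0.535 mcg/mL.
Trough 0.5 mcg/mL vs MEC 2 mcg/mL: subtherapeutic.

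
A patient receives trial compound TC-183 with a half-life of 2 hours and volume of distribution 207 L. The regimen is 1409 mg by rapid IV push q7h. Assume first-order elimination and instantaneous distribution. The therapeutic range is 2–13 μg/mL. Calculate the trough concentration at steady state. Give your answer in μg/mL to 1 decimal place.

k = ln2/t½ = ln2/2 ≈ 0.346574 h⁻¹; fraction remaining f = e^(−kτ) = e^(−0.346574×7) ≈ 0.0884.
Accumulation ratio R = 1/(1 − f) ≈ 1/0.9116 ≈ 1.0970.
Single-dose peak C₀ = D/Vd = 1409/207 ≈ 6.807 μg/mL.
Steady-state peak Cmax,ss = C₀·R ≈ 6.807 × 1.0970 ≈ 7.467 μg/mL.
Steady-state trough Cmin,ss = Cmax,ss·f ≈ 7.467 × 0.0884 ≈ 0.660 μg/mL.
Trough 0.7 μg/mL vs MEC 2 μg/mL: subtherapeutic.

0.7 μg/mL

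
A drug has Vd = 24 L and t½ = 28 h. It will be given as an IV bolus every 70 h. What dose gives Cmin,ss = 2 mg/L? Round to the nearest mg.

τ/t½ = 70/28 ≈ 2.5, so f = (1/2)^(70/28) ≈ 0.176777.
Cmin,ss = (D/Vd)·f/(1−f), so D = Cmin,ss·Vd·(1−f)/f.
D = 2 × 24 × (1−f)/f ≈ 2 × 24 × 4.65684 ≈ 223.53 mg.

224 mg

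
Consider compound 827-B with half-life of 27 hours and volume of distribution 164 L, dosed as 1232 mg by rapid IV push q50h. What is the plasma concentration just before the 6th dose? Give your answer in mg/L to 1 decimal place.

2.9 mg/L

f = (1/2)^(τ/t½) = (1/2)^(50/27) ≈ 0.2770.
C₀ = D/Vd = 1232/164 ≈ 7.512 mg/L.
Before the 6th dose, 5 doses have been given. Superposition: Cmin = C₀·(f + f² + … + f^5).
≈ 7.512 × (0.2770 + 0.0767 + 0.0213 + 0.0059 + 0.0016) ≈ 7.512 × 0.3825 ≈ 2.873 mg/L.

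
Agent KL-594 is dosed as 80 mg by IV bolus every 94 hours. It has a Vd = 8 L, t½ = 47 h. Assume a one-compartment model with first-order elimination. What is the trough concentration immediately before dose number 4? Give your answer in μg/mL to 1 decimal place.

3.3 μg/mL

f = (1/2)^(τ/t½) = (1/2)^(94/47) ≈ 0.2500.
C₀ = D/Vd = 80/8 ≈ 10.000 μg/mL.
Before the 4th dose, 3 doses have been given. Superposition: Cmin = C₀·(f + f² + … + f^3).
≈ 10.000 × (0.2500 + 0.0625 + 0.0156) ≈ 10.000 × 0.3281 ≈ 3.281 μg/mL.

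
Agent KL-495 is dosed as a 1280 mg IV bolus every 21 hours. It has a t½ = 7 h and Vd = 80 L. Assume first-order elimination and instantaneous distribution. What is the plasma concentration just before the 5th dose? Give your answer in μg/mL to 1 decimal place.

2.3 μg/mL

f = (1/2)^(τ/t½) = (1/2)^(21/7) ≈ 0.1250.
C₀ = D/Vd = 1280/80 ≈ 16.000 μg/mL.
Before the 5th dose, 4 doses have been given. Superposition: Cmin = C₀·(f + f² + … + f^4).
≈ 16.000 × (0.1250 + 0.0156 + 0.0020 + 0.0002) ≈ 16.000 × 0.1428 ≈ 2.285 μg/mL.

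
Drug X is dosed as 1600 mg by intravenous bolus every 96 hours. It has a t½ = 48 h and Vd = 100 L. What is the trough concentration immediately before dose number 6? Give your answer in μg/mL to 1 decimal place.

5.3 μg/mL

f = (1/2)^(τ/t½) = (1/2)^(96/48) ≈ 0.2500.
C₀ = D/Vd = 1600/100 ≈ 16.000 μg/mL.
Before the 6th dose, 5 doses have been given. Superposition: Cmin = C₀·(f + f² + … + f^5).
≈ 16.000 × (0.2500 + 0.0625 + 0.0156 + 0.0039 + 0.0010) ≈ 16.000 × 0.3330 ≈ 5.328 μg/mL.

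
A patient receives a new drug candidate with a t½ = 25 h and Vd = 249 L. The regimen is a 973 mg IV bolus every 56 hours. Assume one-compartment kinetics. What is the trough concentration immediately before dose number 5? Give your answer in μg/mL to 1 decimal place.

1.0 μg/mL

f = (1/2)^(τ/t½) = (1/2)^(56/25) ≈ 0.2117.
C₀ = D/Vd = 973/249 ≈ 3.908 μg/mL.
Before the 5th dose, 4 doses have been given. Superposition: Cmin = C₀·(f + f² + … + f^4).
≈ 3.908 × (0.2117 + 0.0448 + 0.0095 + 0.0020) ≈ 3.908 × 0.2680 ≈ 1.047 μg/mL.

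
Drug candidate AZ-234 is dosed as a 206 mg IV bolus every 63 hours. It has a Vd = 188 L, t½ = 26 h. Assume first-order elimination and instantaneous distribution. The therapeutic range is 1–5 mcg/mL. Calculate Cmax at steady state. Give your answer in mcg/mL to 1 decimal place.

1.3 mcg/mL

k = ln2/t½ = ln2/26 ≈ 0.026660 h⁻¹; fraction remaining f = e^(−kτ) = e^(−0.026660×63) ≈ 0.1865.
Accumulation ratio R = 1/(1 − f) ≈ 1/0.8135 ≈ 1.2293.
Single-dose peak C₀ = D/Vd = 206/188 ≈ 1.096 mcg/mL.
Steady-state peak Cmax,ss = C₀·R ≈ 1.096 × 1.2293 ≈ 1.347 mcg/mL.
Peak 1.3 mcg/mL vs MTC 5 mcg/mL: below toxic threshold.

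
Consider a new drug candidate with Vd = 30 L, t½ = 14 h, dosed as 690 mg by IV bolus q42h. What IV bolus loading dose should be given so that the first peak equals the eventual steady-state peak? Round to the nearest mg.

f = (1/2)^(42/14) ≈ 0.125000; accumulation ratio R = 1/(1−f) ≈ 1.14286.
Loading dose to hit Cmax,ss on first dose: D_load = D_maint·R ≈ 690 × 1.14286 ≈ 788.57 mg.

789 mg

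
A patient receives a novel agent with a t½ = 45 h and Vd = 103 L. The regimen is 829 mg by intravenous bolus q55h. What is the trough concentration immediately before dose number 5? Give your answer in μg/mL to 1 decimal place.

5.8 μg/mL

f = (1/2)^(τ/t½) = (1/2)^(55/45) ≈ 0.4286.
C₀ = D/Vd = 829/103 ≈ 8.049 μg/mL.
Before the 5th dose, 4 doses have been given. Superposition: Cmin = C₀·(f + f² + … + f^4).
≈ 8.049 × (0.4286 + 0.1837 + 0.0787 + 0.0337) ≈ 8.049 × 0.7247 ≈ 5.833 μg/mL.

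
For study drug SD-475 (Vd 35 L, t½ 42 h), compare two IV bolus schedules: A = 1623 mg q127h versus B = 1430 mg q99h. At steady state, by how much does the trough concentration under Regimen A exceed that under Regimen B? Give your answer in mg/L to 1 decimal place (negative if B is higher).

-3.4 mg/L

Regimen A: f = (1/2)^(127/42) ≈ 0.1230; Cmin,ss = (1623/35)·f/(1−f) ≈ 6.504 mg/L.
Regimen B: f = (1/2)^(99/42) ≈ 0.1952; Cmin,ss = (1430/35)·f/(1−f) ≈ 9.910 mg/L.
Difference ≈ 6.504 − 9.910 ≈ -3.406 mg/L.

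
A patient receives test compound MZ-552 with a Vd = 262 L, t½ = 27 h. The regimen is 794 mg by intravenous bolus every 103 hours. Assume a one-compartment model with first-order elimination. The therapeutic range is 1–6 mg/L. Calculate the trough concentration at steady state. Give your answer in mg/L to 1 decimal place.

Over one 103-h interval, 103/27 ≈ 3.8148 half-lives elapse, leaving f ≈ 0.0711 of each dose.
At steady state, accumulation factor R = 1/(1 − e^(−kτ)) ≈ 1.0765.
Single-dose peak C₀ = D/Vd = 794/262 ≈ 3.031 mg/L.
Cmax,ss = C₀/(1 − f) ≈ 3.031/0.9289 ≈ 3.263 mg/L.
One interval later, Cmin,ss = Cmax,ss·e^(−kτ) ≈ 3.263 × 0.0711 ≈ 0.232 mg/L.
Trough 0.2 mg/L vs MEC 1 mg/L: subtherapeutic.

0.2 mg/L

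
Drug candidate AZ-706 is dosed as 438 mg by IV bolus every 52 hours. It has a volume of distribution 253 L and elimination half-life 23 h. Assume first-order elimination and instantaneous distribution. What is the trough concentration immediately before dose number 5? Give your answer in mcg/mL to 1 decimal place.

f = (1/2)^(τ/t½) = (1/2)^(52/23) ≈ 0.2086.
C₀ = D/Vd = 438/253 ≈ 1.731 mcg/mL.
Before the 5th dose, 4 doses have been given. Superposition: Cmin = C₀·(f + f² + … + f^4).
≈ 1.731 × (0.2086 + 0.0435 + 0.0091 + 0.0019) ≈ 1.731 × 0.2631 ≈ 0.455 mcg/mL.

0.5 mcg/mL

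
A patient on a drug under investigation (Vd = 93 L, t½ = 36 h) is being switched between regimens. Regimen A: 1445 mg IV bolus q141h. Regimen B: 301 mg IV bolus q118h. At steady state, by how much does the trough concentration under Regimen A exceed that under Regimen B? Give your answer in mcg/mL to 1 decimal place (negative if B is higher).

Regimen A: f = (1/2)^(141/36) ≈ 0.0662; Cmin,ss = (1445/93)·f/(1−f) ≈ 1.102 mcg/mL.
Regimen B: f = (1/2)^(118/36) ≈ 0.1031; Cmin,ss = (301/93)·f/(1−f) ≈ 0.372 mcg/mL.
Difference ≈ 1.102 − 0.372 ≈ 0.730 mcg/mL.

0.7 mcg/mL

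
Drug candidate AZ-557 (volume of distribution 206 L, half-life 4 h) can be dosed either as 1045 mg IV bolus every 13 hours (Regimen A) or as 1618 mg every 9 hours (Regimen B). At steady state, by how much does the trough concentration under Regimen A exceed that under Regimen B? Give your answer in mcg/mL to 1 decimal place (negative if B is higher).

Regimen A: f = (1/2)^(13/4) ≈ 0.1051; Cmin,ss = (1045/206)·f/(1−f) ≈ 0.596 mcg/mL.
Regimen B: f = (1/2)^(9/4) ≈ 0.2102; Cmin,ss = (1618/206)·f/(1−f) ≈ 2.090 mcg/mL.
Difference ≈ 0.596 − 2.090 ≈ -1.494 mcg/mL.

-1.5 mcg/mL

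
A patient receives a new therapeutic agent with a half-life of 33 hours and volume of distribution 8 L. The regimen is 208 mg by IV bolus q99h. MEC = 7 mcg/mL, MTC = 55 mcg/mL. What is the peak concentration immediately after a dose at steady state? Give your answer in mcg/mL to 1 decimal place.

τ = 99 h = 3 half-lives, so f = (1/2)^3 = 0.125.
At steady state, R = 1/(1 − 0.125) = 8/7.
Single-dose peak C₀ = D/Vd = 208/8 = 26 mcg/mL.
Steady-state peak Cmax,ss = C₀·R = 26 × 8/7 ≈ 29.714 mcg/mL.
Peak 29.7 mcg/mL vs MTC 55 mcg/mL: below toxic threshold.

29.7 mcg/mL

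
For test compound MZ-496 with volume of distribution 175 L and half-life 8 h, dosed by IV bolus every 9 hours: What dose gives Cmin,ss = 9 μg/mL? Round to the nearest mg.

τ/t½ = 9/8 ≈ 1.125, so f = (1/2)^(9/8) ≈ 0.458502.
Cmin,ss = (D/Vd)·f/(1−f), so D = Cmin,ss·Vd·(1−f)/f.
D = 9 × 175 × (1−f)/f ≈ 9 × 175 × 1.18102 ≈ 1860.11 mg.

1860 mg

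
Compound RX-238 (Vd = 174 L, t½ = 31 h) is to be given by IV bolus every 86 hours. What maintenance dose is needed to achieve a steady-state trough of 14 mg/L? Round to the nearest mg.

14229 mg

τ/t½ = 86/31 ≈ 2.7742, so f = (1/2)^(86/31) ≈ 0.146179.
Cmin,ss = (D/Vd)·f/(1−f), so D = Cmin,ss·Vd·(1−f)/f.
D = 14 × 174 × (1−f)/f ≈ 14 × 174 × 5.84093 ≈ 14228.51 mg.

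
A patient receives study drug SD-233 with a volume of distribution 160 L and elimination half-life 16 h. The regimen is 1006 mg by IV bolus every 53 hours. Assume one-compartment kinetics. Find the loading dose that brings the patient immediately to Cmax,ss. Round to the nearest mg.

f = (1/2)^(53/16) ≈ 0.100656; accumulation ratio R = 1/(1−f) ≈ 1.11192.
Loading dose to hit Cmax,ss on first dose: D_load = D_maint·R ≈ 1006 × 1.11192 ≈ 1118.59 mg.

1119 mg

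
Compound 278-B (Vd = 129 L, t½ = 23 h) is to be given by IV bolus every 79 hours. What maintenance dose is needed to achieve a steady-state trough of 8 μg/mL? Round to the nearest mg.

τ/t½ = 79/23 ≈ 3.4348, so f = (1/2)^(79/23) ≈ 0.092476.
Cmin,ss = (D/Vd)·f/(1−f), so D = Cmin,ss·Vd·(1−f)/f.
D = 8 × 129 × (1−f)/f ≈ 8 × 129 × 9.81362 ≈ 10127.66 mg.

10128 mg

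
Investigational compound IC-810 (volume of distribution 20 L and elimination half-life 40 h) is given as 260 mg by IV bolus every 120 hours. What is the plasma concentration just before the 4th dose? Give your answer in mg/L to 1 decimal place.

1.9 mg/L

f = (1/2)^(τ/t½) = (1/2)^(120/40) ≈ 0.1250.
C₀ = D/Vd = 260/20 ≈ 13.000 mg/L.
Before the 4th dose, 3 doses have been given. Superposition: Cmin = C₀·(f + f² + … + f^3).
≈ 13.000 × (0.1250 + 0.0156 + 0.0020) ≈ 13.000 × 0.1426 ≈ 1.854 mg/L.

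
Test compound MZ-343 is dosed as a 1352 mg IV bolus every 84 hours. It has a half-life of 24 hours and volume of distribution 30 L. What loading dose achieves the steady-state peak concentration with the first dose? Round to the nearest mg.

f = (1/2)^(84/24) ≈ 0.088388; accumulation ratio R = 1/(1−f) ≈ 1.09696.
Loading dose to hit Cmax,ss on first dose: D_load = D_maint·R ≈ 1352 × 1.09696 ≈ 1483.09 mg.

1483 mg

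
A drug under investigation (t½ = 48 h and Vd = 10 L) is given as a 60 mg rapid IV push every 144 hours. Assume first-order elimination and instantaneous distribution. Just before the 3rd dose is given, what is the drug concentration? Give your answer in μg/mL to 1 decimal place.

f = (1/2)^(τ/t½) = (1/2)^(144/48) ≈ 0.1250.
C₀ = D/Vd = 60/10 ≈ 6.000 μg/mL.
Before the 3rd dose, 2 doses have been given. Superposition: Cmin = C₀·(f + f²).
≈ 6.000 × (0.1250 + 0.0156) ≈ 6.000 × 0.1406 ≈ 0.844 μg/mL.

0.8 μg/mL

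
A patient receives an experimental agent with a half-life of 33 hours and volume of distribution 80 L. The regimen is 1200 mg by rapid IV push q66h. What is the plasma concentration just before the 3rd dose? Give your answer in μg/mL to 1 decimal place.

f = (1/2)^(τ/t½) = (1/2)^(66/33) ≈ 0.2500.
C₀ = D/Vd = 1200/80 ≈ 15.000 μg/mL.
Before the 3rd dose, 2 doses have been given. Superposition: Cmin = C₀·(f + f²).
≈ 15.000 × (0.2500 + 0.0625) ≈ 15.000 × 0.3125 ≈ 4.688 μg/mL.

4.7 μg/mL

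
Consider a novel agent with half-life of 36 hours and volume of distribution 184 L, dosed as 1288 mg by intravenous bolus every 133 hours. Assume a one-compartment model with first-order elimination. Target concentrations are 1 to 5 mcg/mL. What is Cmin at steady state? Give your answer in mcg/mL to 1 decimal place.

0.6 mcg/mL

k = ln2/t½ = ln2/36 ≈ 0.019254 h⁻¹; fraction remaining f = e^(−kτ) = e^(−0.019254×133) ≈ 0.0772.
Single-dose peak C₀ = D/Vd = 1288/184 ≈ 7.000 mcg/mL.
Steady-state trough Cmin,ss = C₀·f/(1−f) ≈ 7.000 × 0.0772/0.9228 ≈ 0.586 mcg/mL.
Trough 0.6 mcg/mL vs MEC 1 mcg/mL: subtherapeutic.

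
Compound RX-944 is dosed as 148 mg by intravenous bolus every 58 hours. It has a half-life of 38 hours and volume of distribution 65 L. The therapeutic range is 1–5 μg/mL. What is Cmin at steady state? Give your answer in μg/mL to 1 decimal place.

1.2 μg/mL

Over one 58-h interval, 58/38 ≈ 1.5263 half-lives elapse, leaving f ≈ 0.3472 of each dose.
Each bolus raises the concentration by D/Vd = 148/65 ≈ 2.277 μg/mL.
Steady-state trough Cmin,ss = C₀·f/(1−f) ≈ 2.277 × 0.3472/0.6528 ≈ 1.211 μg/mL.
Trough 1.2 μg/mL vs MEC 1 μg/mL: adequate.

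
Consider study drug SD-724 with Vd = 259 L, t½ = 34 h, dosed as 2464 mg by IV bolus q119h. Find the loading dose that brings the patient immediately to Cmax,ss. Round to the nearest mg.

2703 mg

f = (1/2)^(119/34) ≈ 0.088388; accumulation ratio R = 1/(1−f) ≈ 1.09696.
Loading dose to hit Cmax,ss on first dose: D_load = D_maint·R ≈ 2464 × 1.09696 ≈ 2702.91 mg.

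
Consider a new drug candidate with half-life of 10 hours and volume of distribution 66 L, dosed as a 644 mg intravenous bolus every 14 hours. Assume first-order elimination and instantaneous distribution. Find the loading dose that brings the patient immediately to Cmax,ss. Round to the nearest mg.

f = (1/2)^(14/10) ≈ 0.378929; accumulation ratio R = 1/(1−f) ≈ 1.61012.
Loading dose to hit Cmax,ss on first dose: D_load = D_maint·R ≈ 644 × 1.61012 ≈ 1036.92 mg.

1037 mg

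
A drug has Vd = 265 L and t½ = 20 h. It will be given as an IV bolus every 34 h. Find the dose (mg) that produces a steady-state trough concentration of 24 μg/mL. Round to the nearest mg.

14304 mg

τ/t½ = 34/20 ≈ 1.7, so f = (1/2)^(34/20) ≈ 0.307786.
Cmin,ss = (D/Vd)·f/(1−f), so D = Cmin,ss·Vd·(1−f)/f.
D = 24 × 265 × (1−f)/f ≈ 24 × 265 × 2.24901 ≈ 14303.70 mg.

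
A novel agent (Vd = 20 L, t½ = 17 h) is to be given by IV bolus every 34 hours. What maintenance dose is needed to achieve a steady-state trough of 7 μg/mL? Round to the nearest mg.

420 mg

τ/t½ = 34/17 ≈ 2, so f = (1/2)^(34/17) ≈ 0.250000.
Cmin,ss = (D/Vd)·f/(1−f), so D = Cmin,ss·Vd·(1−f)/f.
D = 7 × 20 × (1−f)/f ≈ 7 × 20 × 3.00000 ≈ 420.00 mg.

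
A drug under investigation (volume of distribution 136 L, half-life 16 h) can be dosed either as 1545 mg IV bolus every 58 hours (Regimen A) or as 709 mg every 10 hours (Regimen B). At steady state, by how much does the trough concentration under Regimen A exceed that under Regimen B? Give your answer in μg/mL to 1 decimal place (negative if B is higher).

-8.6 μg/mL

Regimen A: f = (1/2)^(58/16) ≈ 0.0811; Cmin,ss = (1545/136)·f/(1−f) ≈ 1.003 μg/mL.
Regimen B: f = (1/2)^(10/16) ≈ 0.6484; Cmin,ss = (709/136)·f/(1−f) ≈ 9.614 μg/mL.
Difference ≈ 1.003 − 9.614 ≈ -8.611 μg/mL.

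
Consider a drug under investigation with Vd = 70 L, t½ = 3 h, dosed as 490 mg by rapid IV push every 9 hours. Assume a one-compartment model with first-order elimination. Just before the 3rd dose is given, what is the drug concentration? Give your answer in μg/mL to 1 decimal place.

1.0 μg/mL

f = (1/2)^(τ/t½) = (1/2)^(9/3) ≈ 0.1250.
C₀ = D/Vd = 490/70 ≈ 7.000 μg/mL.
Before the 3rd dose, 2 doses have been given. Superposition: Cmin = C₀·(f + f²).
≈ 7.000 × (0.1250 + 0.0156) ≈ 7.000 × 0.1406 ≈ 0.984 μg/mL.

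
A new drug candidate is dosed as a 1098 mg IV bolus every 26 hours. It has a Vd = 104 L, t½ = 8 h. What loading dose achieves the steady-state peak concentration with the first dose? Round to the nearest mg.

1227 mg

f = (1/2)^(26/8) ≈ 0.105112; accumulation ratio R = 1/(1−f) ≈ 1.11746.
Loading dose to hit Cmax,ss on first dose: D_load = D_maint·R ≈ 1098 × 1.11746 ≈ 1226.97 mg.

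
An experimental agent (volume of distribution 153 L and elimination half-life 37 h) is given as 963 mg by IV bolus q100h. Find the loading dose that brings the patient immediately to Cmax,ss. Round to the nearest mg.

1138 mg

f = (1/2)^(100/37) ≈ 0.153605; accumulation ratio R = 1/(1−f) ≈ 1.18148.
Loading dose to hit Cmax,ss on first dose: D_load = D_maint·R ≈ 963 × 1.18148 ≈ 1137.77 mg.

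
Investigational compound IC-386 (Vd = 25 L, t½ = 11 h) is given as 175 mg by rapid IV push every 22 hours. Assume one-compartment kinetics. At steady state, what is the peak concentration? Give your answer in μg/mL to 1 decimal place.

The dosing interval is 2 half-lives, so f = 2^(−2) = 0.25.
At steady state, R = 1/(1 − 0.25) = 4/3.
Single-dose peak C₀ = D/Vd = 175/25 = 7 μg/mL.
Steady-state peak Cmax,ss = C₀·R = 7 × 4/3 ≈ 9.333 μg/mL.

9.3 μg/mL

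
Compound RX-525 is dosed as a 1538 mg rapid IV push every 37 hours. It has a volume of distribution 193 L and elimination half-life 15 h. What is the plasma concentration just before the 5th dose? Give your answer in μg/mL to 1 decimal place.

1.8 μg/mL

f = (1/2)^(τ/t½) = (1/2)^(37/15) ≈ 0.1809.
C₀ = D/Vd = 1538/193 ≈ 7.969 μg/mL.
Before the 5th dose, 4 doses have been given. Superposition: Cmin = C₀·(f + f² + … + f^4).
≈ 7.969 × (0.1809 + 0.0327 + 0.0059 + 0.0011) ≈ 7.969 × 0.2206 ≈ 1.758 μg/mL.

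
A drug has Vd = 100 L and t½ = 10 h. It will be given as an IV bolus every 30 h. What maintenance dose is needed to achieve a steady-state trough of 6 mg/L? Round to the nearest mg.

4200 mg

τ/t½ = 30/10 ≈ 3, so f = (1/2)^(30/10) ≈ 0.125000.
Cmin,ss = (D/Vd)·f/(1−f), so D = Cmin,ss·Vd·(1−f)/f.
D = 6 × 100 × (1−f)/f ≈ 6 × 100 × 7.00000 ≈ 4200.00 mg.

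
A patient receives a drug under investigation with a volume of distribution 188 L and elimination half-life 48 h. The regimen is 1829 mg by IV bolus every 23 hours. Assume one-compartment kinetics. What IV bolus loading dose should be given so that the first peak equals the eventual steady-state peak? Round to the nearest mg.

6472 mg

f = (1/2)^(23/48) ≈ 0.717392; accumulation ratio R = 1/(1−f) ≈ 3.53847.
Loading dose to hit Cmax,ss on first dose: D_load = D_maint·R ≈ 1829 × 3.53847 ≈ 6471.86 mg.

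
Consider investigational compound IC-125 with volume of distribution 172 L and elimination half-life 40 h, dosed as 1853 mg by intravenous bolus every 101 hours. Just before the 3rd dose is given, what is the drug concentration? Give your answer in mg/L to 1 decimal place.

f = (1/2)^(τ/t½) = (1/2)^(101/40) ≈ 0.1737.
C₀ = D/Vd = 1853/172 ≈ 10.773 mg/L.
Before the 3rd dose, 2 doses have been given. Superposition: Cmin = C₀·(f + f²).
≈ 10.773 × (0.1737 + 0.0302) ≈ 10.773 × 0.2039 ≈ 2.197 mg/L.

2.2 mg/L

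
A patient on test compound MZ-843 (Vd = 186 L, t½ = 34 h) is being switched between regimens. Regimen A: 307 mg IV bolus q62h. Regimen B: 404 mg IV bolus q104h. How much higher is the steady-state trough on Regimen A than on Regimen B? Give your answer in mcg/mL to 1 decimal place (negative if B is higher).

Regimen A: f = (1/2)^(62/34) ≈ 0.2825; Cmin,ss = (307/186)·f/(1−f) ≈ 0.650 mcg/mL.
Regimen B: f = (1/2)^(104/34) ≈ 0.1200; Cmin,ss = (404/186)·f/(1−f) ≈ 0.296 mcg/mL.
Difference ≈ 0.650 − 0.296 ≈ 0.354 mcg/mL.

0.4 mcg/mL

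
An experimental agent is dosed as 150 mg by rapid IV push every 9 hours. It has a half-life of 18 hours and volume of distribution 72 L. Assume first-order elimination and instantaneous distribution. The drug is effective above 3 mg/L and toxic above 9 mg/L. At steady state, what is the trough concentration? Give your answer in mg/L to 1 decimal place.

Over one 9-h interval, 9/18 ≈ 0.5 half-lives elapse, leaving f ≈ 0.7071 of each dose.
Accumulation ratio R = 1/(1 − f) ≈ 1/0.2929 ≈ 3.4141.
Each bolus raises the concentration by D/Vd = 150/72 ≈ 2.083 mg/L.
Cmax,ss = C₀/(1 − f) ≈ 2.083/0.2929 ≈ 7.112 mg/L.
One interval later, Cmin,ss = Cmax,ss·e^(−kτ) ≈ 7.112 × 0.7071 ≈ 5.029 mg/L.
Trough 5.0 mg/L vs MEC 3 mg/L: adequate.

5.0 mg/L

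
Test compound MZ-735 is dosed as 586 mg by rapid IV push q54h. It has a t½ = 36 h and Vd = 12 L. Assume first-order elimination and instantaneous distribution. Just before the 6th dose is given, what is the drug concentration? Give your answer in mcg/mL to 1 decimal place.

f = (1/2)^(τ/t½) = (1/2)^(54/36) ≈ 0.3536.
C₀ = D/Vd = 586/12 ≈ 48.833 mcg/mL.
Before the 6th dose, 5 doses have been given. Superposition: Cmin = C₀·(f + f² + … + f^5).
≈ 48.833 × (0.3536 + 0.1250 + 0.0442 + 0.0156 + 0.0055) ≈ 48.833 × 0.5439 ≈ 26.560 mcg/mL.

26.6 mcg/mL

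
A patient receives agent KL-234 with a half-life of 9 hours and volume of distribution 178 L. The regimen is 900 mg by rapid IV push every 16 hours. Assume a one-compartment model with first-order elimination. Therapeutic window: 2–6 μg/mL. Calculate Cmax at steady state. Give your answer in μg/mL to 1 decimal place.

k = ln2/t½ = ln2/9 ≈ 0.077016 h⁻¹; fraction remaining f = e^(−kτ) = e^(−0.077016×16) ≈ 0.2916.
Accumulation ratio R = 1/(1 − f) ≈ 1/0.7084 ≈ 1.4116.
Single-dose peak C₀ = D/Vd = 900/178 ≈ 5.056 μg/mL.
Steady-state peak Cmax,ss = C₀·R ≈ 5.056 × 1.4116 ≈ 7.137 μg/mL.
Peak 7.1 μg/mL vs MTC 6 μg/mL: exceeds toxic threshold.

7.1 μg/mL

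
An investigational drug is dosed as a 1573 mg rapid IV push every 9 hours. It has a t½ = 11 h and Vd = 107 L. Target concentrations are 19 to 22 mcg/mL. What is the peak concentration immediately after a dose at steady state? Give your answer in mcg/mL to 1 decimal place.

34.0 mcg/mL

Over one 9-h interval, 9/11 ≈ 0.81818 half-lives elapse, leaving f ≈ 0.5672 of each dose.
Accumulation ratio R = 1/(1 − f) ≈ 1/0.4328 ≈ 2.3105.
Single-dose peak C₀ = D/Vd = 1573/107 ≈ 14.701 mcg/mL.
Cmax,ss = C₀/(1 − f) ≈ 14.701/0.4328 ≈ 33.967 mcg/mL.
Peak 34.0 mcg/mL vs MTC 22 mcg/mL: exceeds toxic threshold.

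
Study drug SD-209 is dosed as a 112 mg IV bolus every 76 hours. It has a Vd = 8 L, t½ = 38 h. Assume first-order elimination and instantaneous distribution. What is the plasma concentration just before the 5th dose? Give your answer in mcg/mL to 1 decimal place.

f = (1/2)^(τ/t½) = (1/2)^(76/38) ≈ 0.2500.
C₀ = D/Vd = 112/8 ≈ 14.000 mcg/mL.
Before the 5th dose, 4 doses have been given. Superposition: Cmin = C₀·(f + f² + … + f^4).
≈ 14.000 × (0.2500 + 0.0625 + 0.0156 + 0.0039) ≈ 14.000 × 0.3320 ≈ 4.648 mcg/mL.

4.6 mcg/mL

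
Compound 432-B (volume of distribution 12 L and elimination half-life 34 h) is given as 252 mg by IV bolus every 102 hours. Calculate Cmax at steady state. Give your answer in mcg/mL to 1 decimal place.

τ = 102 h = 3 half-lives, so f = (1/2)^3 = 0.125.
Accumulation ratio R = 1/(1 − f) = 1/0.875 = 8/7.
Single-dose peak C₀ = D/Vd = 252/12 = 21 mcg/mL.
Steady-state peak Cmax,ss = C₀·R = 21 × 8/7 ≈ 24.000 mcg/mL.

24.0 mcg/mL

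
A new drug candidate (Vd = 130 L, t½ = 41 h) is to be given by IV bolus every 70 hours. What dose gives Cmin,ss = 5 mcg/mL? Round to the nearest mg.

τ/t½ = 70/41 ≈ 1.7073, so f = (1/2)^(70/41) ≈ 0.306229.
Cmin,ss = (D/Vd)·f/(1−f), so D = Cmin,ss·Vd·(1−f)/f.
D = 5 × 130 × (1−f)/f ≈ 5 × 130 × 2.26553 ≈ 1472.59 mg.

1473 mg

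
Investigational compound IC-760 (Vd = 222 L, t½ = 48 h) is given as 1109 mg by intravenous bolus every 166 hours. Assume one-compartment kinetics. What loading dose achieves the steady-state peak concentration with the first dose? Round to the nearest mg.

1220 mg

f = (1/2)^(166/48) ≈ 0.090978; accumulation ratio R = 1/(1−f) ≈ 1.10008.
Loading dose to hit Cmax,ss on first dose: D_load = D_maint·R ≈ 1109 × 1.10008 ≈ 1219.99 mg.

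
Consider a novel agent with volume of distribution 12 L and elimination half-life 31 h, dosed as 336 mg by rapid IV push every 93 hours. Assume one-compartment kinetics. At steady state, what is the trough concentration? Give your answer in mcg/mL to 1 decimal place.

τ = 93 h = 3 half-lives, so f = (1/2)^3 = 0.125.
Accumulation ratio R = 1/(1 − f) = 1/0.875 = 8/7.
Single-dose peak C₀ = D/Vd = 336/12 = 28 mcg/mL.
Steady-state peak Cmax,ss = C₀·R = 28 × 8/7 ≈ 32.000 mcg/mL.
Steady-state trough Cmin,ss = Cmax,ss·f ≈ 32.000 × 0.125 ≈ 4.000 mcg/mL.

4.0 mcg/mL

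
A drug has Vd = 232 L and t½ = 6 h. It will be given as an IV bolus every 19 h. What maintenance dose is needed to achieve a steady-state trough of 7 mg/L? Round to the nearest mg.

12959 mg

τ/t½ = 19/6 ≈ 3.1667, so f = (1/2)^(19/6) ≈ 0.111362.
Cmin,ss = (D/Vd)·f/(1−f), so D = Cmin,ss·Vd·(1−f)/f.
D = 7 × 232 × (1−f)/f ≈ 7 × 232 × 7.97972 ≈ 12959.07 mg.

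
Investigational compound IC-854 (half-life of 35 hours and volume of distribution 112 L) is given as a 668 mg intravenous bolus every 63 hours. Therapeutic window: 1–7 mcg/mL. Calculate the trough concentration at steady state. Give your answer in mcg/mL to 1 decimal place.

Over one 63-h interval, 63/35 ≈ 1.8 half-lives elapse, leaving f ≈ 0.2872 of each dose.
Each bolus raises the concentration by D/Vd = 668/112 ≈ 5.964 mcg/mL.
Steady-state trough Cmin,ss = C₀·f/(1−f) ≈ 5.964 × 0.2872/0.7128 ≈ 2.403 mcg/mL.
Trough 2.4 mcg/mL vs MEC 1 mcg/mL: adequate.

2.4 mcg/mL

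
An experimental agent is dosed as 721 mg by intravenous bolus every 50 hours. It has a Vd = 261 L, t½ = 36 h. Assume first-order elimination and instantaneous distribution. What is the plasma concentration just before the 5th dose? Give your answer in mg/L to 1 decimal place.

f = (1/2)^(τ/t½) = (1/2)^(50/36) ≈ 0.3819.
C₀ = D/Vd = 721/261 ≈ 2.762 mg/L.
Before the 5th dose, 4 doses have been given. Superposition: Cmin = C₀·(f + f² + … + f^4).
≈ 2.762 × (0.3819 + 0.1458 + 0.0557 + 0.0213) ≈ 2.762 × 0.6047 ≈ 1.670 mg/L.

1.7 mg/L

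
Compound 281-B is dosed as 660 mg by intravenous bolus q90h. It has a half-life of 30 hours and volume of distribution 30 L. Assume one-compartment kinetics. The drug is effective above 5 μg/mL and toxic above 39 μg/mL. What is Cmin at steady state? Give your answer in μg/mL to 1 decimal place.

The dosing interval is 3 half-lives, so f = 2^(−3) = 0.125.
Accumulation ratio R = 1/(1 − f) = 1/0.875 = 8/7.
Single-dose peak C₀ = D/Vd = 660/30 = 22 μg/mL.
Steady-state peak Cmax,ss = C₀·R = 22 × 8/7 ≈ 25.143 μg/mL.
Steady-state trough Cmin,ss = Cmax,ss·f ≈ 25.143 × 0.125 ≈ 3.143 μg/mL.
Trough 3.1 μg/mL vs MEC 5 μg/mL: subtherapeutic.

3.1 μg/mL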